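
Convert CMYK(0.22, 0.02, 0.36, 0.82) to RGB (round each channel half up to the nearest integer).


R = 255 × (1-C) × (1-K) = 255 × 0.78 × 0.18 = 35.802 → 36
G = 255 × (1-M) × (1-K) = 255 × 0.98 × 0.18 = 44.982 → 45
B = 255 × (1-Y) × (1-K) = 255 × 0.64 × 0.18 = 29.376 → 29
= RGB(36, 45, 29)


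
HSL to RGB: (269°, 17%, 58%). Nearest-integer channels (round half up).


H=269°, S=0.17, L=0.58
C = (1-|2L-1|)×S = (1-|0.16|)×0.17 = 0.1428
H' = H/60 = 269/60 ≈ 4.4833; X = C×(1-|H' mod 2 - 1|) = 0.06902
m = L - C/2 = 0.58 - 0.0714 = 0.5086
Sector ⌊H'⌋ = 4 → (R',G',B') = (0.06902, 0.0, 0.1428)
RGB = ((R'+m)×255, (G'+m)×255, (B'+m)×255) = (147.2931, 129.693, 166.107)
Round half up → RGB(147, 130, 166)


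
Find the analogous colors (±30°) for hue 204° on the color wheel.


Base hue: 204°
Left analog: (204 - 30) mod 360 = 174°
Right analog: (204 + 30) mod 360 = 234°
Analogous hues = 174° and 234°


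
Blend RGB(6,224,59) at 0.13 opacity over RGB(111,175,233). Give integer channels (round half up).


C = α×F + (1-α)×B, with 1-α = 0.87
R: 0.13×6 + 0.87×111 = 0.78 + 96.57 = 97.35 → 97
G: 0.13×224 + 0.87×175 = 29.12 + 152.25 = 181.37 → 181
B: 0.13×59 + 0.87×233 = 7.67 + 202.71 = 210.38 → 210
= RGB(97, 181, 210)


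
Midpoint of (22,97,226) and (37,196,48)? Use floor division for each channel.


Midpoint: each channel = ⌊(C₁+C₂)/2⌋
R: ⌊(22+37)/2⌋ = 29
G: ⌊(97+196)/2⌋ = 146
B: ⌊(226+48)/2⌋ = 137
= RGB(29, 146, 137)


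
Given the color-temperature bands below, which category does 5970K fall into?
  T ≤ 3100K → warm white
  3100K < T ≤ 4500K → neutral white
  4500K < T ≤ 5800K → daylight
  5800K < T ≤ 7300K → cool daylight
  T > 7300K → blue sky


Temperature: 5970K
5800K < 5970K ≤ 7300K → cool daylight
Classification: cool daylight


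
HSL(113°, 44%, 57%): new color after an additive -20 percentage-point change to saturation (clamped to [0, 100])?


Original S = 44%
Adjustment = -20 percentage points
New S = 44 + (-20) = 24
Clamp to [0, 100] → 24
= HSL(113°, 24%, 57%)


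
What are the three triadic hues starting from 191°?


Triadic: equally spaced at 120° intervals
H1 = 191°
H2 = (191 + 120) mod 360 = 311°
H3 = (191 + 240) mod 360 = 71°
Triadic = 191°, 311°, 71°


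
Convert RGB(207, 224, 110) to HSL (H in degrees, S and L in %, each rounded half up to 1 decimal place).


Normalize: R'=207/255≈0.8118, G'=224/255≈0.8784, B'=110/255≈0.4314
Max=224/255, Min=110/255, Δ=Max-Min=114/255
L = (Max+Min)/2 = (224+110)/510 = 334/510 = 0.65490… → L = 65.5%
L > 0.5 → S = Δ/(2-Max-Min) = 114/(510-224-110) = 114/176 = 0.64772… → S = 64.8%
(the 1/255 factors cancel in S and H, so raw channel differences can be used)
Max is G' → H = 60 × ((B-R)/Δ + 2) = 60 × ((110-207)/114 + 2)
  -97/114 + 2 = -0.8508… + 2 = 1.1491…
  H = 60 × 1.1491… = 68.947…° → H = 68.9°
= HSL(68.9°, 64.8%, 65.5%)


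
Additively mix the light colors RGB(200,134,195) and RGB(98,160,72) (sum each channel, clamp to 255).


Additive: each channel = min(255, C₁+C₂)
R: 200+98 = 298 → 255
G: 134+160 = 294 → 255
B: 195+72 = 267 → 255
= RGB(255, 255, 255)


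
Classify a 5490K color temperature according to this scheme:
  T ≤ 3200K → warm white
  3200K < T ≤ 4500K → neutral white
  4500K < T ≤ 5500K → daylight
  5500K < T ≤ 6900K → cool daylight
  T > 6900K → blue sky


Temperature: 5490K
4500K < 5490K ≤ 5500K → daylight
Classification: daylight


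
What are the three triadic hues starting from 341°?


Triadic: equally spaced at 120° intervals
H1 = 341°
H2 = (341 + 120) mod 360 = 101°
H3 = (341 + 240) mod 360 = 221°
Triadic = 341°, 101°, 221°


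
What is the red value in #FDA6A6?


Color: #FDA6A6
R = FD = 253
G = A6 = 166
B = A6 = 166
Red = 253


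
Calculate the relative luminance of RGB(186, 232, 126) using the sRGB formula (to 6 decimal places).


Linearize each channel (sRGB transfer function): c = v/255; c_lin = c/12.92 if c ≤ 0.04045, else ((c+0.055)/1.055)^2.4
  R: 186/255 ≈ 0.729412 > 0.04045 → ((0.729412+0.055)/1.055)^2.4 ≈ 0.491021
  G: 232/255 ≈ 0.909804 > 0.04045 → ((0.909804+0.055)/1.055)^2.4 ≈ 0.806952
  B: 126/255 ≈ 0.494118 > 0.04045 → ((0.494118+0.055)/1.055)^2.4 ≈ 0.208637
R_lin = 0.491021, G_lin = 0.806952, B_lin = 0.208637
L = 0.2126×R + 0.7152×G + 0.0722×B
L = 0.2126×0.491021 + 0.7152×0.806952 + 0.0722×0.208637
L ≈ 0.696587


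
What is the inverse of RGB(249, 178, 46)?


Invert: (255-R, 255-G, 255-B)
R: 255-249 = 6
G: 255-178 = 77
B: 255-46 = 209
= RGB(6, 77, 209)


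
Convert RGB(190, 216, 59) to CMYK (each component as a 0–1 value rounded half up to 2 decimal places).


R'=190/255≈0.7451, G'=216/255≈0.8471, B'=59/255≈0.2314
K = 1 - max(R',G',B') = 1 - 216/255 = 39/255 = 0.15294… → 0.15
(1-R'-K)/(1-K) simplifies to (max-R)/max with max = 216:
C = (216-190)/216 = 26/216 = 0.12037… → 0.12
M = (216-216)/216 = 0/216 = 0 → 0.00
Y = (216-59)/216 = 157/216 = 0.72685… → 0.73
= CMYK(0.12, 0.00, 0.73, 0.15)


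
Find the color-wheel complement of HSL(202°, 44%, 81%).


Complement = opposite side of color wheel = hue + 180°
H' = (202 + 180) mod 360 = 22°
S and L unchanged.
= HSL(22°, 44%, 81%)


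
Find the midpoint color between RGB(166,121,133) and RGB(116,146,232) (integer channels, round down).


Midpoint: each channel = ⌊(C₁+C₂)/2⌋
R: ⌊(166+116)/2⌋ = 141
G: ⌊(121+146)/2⌋ = 133
B: ⌊(133+232)/2⌋ = 182
= RGB(141, 133, 182)


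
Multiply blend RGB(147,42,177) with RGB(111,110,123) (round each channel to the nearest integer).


Multiply: C = A×B/255, rounded to nearest integer
R: 147×111/255 = 16317/255 ≈ 63.988 → 64
G: 42×110/255 = 4620/255 ≈ 18.118 → 18
B: 177×123/255 = 21771/255 ≈ 85.376 → 85
= RGB(64, 18, 85)


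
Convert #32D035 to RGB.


32 → 50 (R)
D0 → 208 (G)
35 → 53 (B)
= RGB(50, 208, 53)


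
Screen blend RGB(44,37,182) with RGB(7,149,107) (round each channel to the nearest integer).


Screen: C = 255 - (255-A)×(255-B)/255, rounded to nearest integer
R: 255 - (255-44)×(255-7)/255 = 255 - 52328/255 ≈ 255 - 205.208 = 49.792 → 50
G: 255 - (255-37)×(255-149)/255 = 255 - 23108/255 ≈ 255 - 90.620 = 164.380 → 164
B: 255 - (255-182)×(255-107)/255 = 255 - 10804/255 ≈ 255 - 42.369 = 212.631 → 213
= RGB(50, 164, 213)


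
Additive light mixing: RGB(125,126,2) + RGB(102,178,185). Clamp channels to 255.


Additive: each channel = min(255, C₁+C₂)
R: 125+102 = 227 → 227
G: 126+178 = 304 → 255
B: 2+185 = 187 → 187
= RGB(227, 255, 187)


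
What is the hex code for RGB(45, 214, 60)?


R = 45 → 2D (hex)
G = 214 → D6 (hex)
B = 60 → 3C (hex)
Hex = #2DD63C


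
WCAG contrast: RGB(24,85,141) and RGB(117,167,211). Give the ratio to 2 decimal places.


Linearize each sRGB channel c=v/255: c/12.92 if c ≤ 0.04045 else ((c+0.055)/1.055)^2.4
L = 0.2126×R_lin + 0.7152×G_lin + 0.0722×B_lin
Color 1 (24,85,141):
  R=24: 24/255≈0.0941 > 0.04045 → ((0.0941+0.055)/1.055)^2.4 ≈ 0.00913
  G=85: 85/255≈0.3333 > 0.04045 → ((0.3333+0.055)/1.055)^2.4 ≈ 0.09084
  B=141: 141/255≈0.5529 > 0.04045 → ((0.5529+0.055)/1.055)^2.4 ≈ 0.26636
  L1 = 0.2126×0.00913 + 0.7152×0.09084 + 0.0722×0.26636 ≈ 0.08614
Color 2 (117,167,211):
  R=117: 117/255≈0.4588 > 0.04045 → ((0.4588+0.055)/1.055)^2.4 ≈ 0.17789
  G=167: 167/255≈0.6549 > 0.04045 → ((0.6549+0.055)/1.055)^2.4 ≈ 0.38643
  B=211: 211/255≈0.8275 > 0.04045 → ((0.8275+0.055)/1.055)^2.4 ≈ 0.65141
  L2 = 0.2126×0.17789 + 0.7152×0.38643 + 0.0722×0.65141 ≈ 0.36122
Lighter = 0.36122, Darker = 0.08614
Ratio = (L_lighter + 0.05) / (L_darker + 0.05)
Ratio = (0.36122 + 0.05) / (0.08614 + 0.05) = 0.41122 / 0.13614 ≈ 3.0205
Ratio ≈ 3.02:1


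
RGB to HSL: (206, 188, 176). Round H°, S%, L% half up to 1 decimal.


Normalize: R'=206/255≈0.8078, G'=188/255≈0.7373, B'=176/255≈0.6902
Max=206/255, Min=176/255, Δ=Max-Min=30/255
L = (Max+Min)/2 = (206+176)/510 = 382/510 = 0.74901… → L = 74.9%
L > 0.5 → S = Δ/(2-Max-Min) = 30/(510-206-176) = 30/128 = 0.23437… → S = 23.4%
(the 1/255 factors cancel in S and H, so raw channel differences can be used)
Max is R' → H = 60 × (((G-B)/Δ) mod 6) = 60 × (((188-176)/30) mod 6)
  12/30 = 0.4
  H = 60 × 0.4 = 24° → H = 24.0°
= HSL(24.0°, 23.4%, 74.9%)


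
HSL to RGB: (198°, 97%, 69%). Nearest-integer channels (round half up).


H=198°, S=0.97, L=0.69
C = (1-|2L-1|)×S = (1-|0.38|)×0.97 = 0.6014
H' = H/60 = 198/60 ≈ 3.3000; X = C×(1-|H' mod 2 - 1|) = 0.42098
m = L - C/2 = 0.69 - 0.3007 = 0.3893
Sector ⌊H'⌋ = 3 → (R',G',B') = (0.0, 0.42098, 0.6014)
RGB = ((R'+m)×255, (G'+m)×255, (B'+m)×255) = (99.2715, 206.6214, 252.6285)
Round half up → RGB(99, 207, 253)


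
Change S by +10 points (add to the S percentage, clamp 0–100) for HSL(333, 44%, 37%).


Original S = 44%
Adjustment = +10 percentage points
New S = 44 + (10) = 54
Clamp to [0, 100] → 54
= HSL(333°, 54%, 37%)


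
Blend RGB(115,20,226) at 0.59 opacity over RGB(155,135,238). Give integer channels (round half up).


C = α×F + (1-α)×B, with 1-α = 0.41
R: 0.59×115 + 0.41×155 = 67.85 + 63.55 = 131.40 → 131
G: 0.59×20 + 0.41×135 = 11.80 + 55.35 = 67.15 → 67
B: 0.59×226 + 0.41×238 = 133.34 + 97.58 = 230.92 → 231
= RGB(131, 67, 231)


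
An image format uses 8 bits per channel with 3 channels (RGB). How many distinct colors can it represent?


Total bits = 8 bits/channel × 3 channels = 24 bits
Distinct colors = 2^24
= 16,777,216 colors


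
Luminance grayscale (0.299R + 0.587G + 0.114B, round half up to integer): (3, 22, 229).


Gray = 0.299×R + 0.587×G + 0.114×B
Gray = 0.299×3 + 0.587×22 + 0.114×229
Gray = 0.897 + 12.914 + 26.106
Gray = 39.917 → round half up → 40
Gray = 40


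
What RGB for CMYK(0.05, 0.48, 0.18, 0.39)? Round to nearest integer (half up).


R = 255 × (1-C) × (1-K) = 255 × 0.95 × 0.61 = 147.7725 → 148
G = 255 × (1-M) × (1-K) = 255 × 0.52 × 0.61 = 80.886 → 81
B = 255 × (1-Y) × (1-K) = 255 × 0.82 × 0.61 = 127.551 → 128
= RGB(148, 81, 128)


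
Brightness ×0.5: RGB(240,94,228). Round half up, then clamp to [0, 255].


Multiply each channel by 0.5, round half up, clamp to [0, 255]
R: 240×0.5 = 120
G: 94×0.5 = 47
B: 228×0.5 = 114
= RGB(120, 47, 114)


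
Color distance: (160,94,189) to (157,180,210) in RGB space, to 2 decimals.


d = √[(R₁-R₂)² + (G₁-G₂)² + (B₁-B₂)²]
d = √[(160-157)² + (94-180)² + (189-210)²]
d = √[9 + 7396 + 441]
d = √7846
d ≈ 88.58


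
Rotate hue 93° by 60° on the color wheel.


New hue = (H + rotation) mod 360
New hue = (93 + 60) mod 360
= 153 mod 360
= 153°


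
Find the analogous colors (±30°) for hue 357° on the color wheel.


Base hue: 357°
Left analog: (357 - 30) mod 360 = 327°
Right analog: (357 + 30) mod 360 = 27°
Analogous hues = 327° and 27°


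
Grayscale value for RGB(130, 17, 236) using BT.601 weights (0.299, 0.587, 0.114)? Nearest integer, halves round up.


Gray = 0.299×R + 0.587×G + 0.114×B
Gray = 0.299×130 + 0.587×17 + 0.114×236
Gray = 38.870 + 9.979 + 26.904
Gray = 75.753 → round half up → 76
Gray = 76


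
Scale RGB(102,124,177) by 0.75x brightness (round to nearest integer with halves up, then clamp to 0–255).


Multiply each channel by 0.75, round half up, clamp to [0, 255]
R: 102×0.75 = 76.5 → round → 77
G: 124×0.75 = 93
B: 177×0.75 = 132.75 → round → 133
= RGB(77, 93, 133)


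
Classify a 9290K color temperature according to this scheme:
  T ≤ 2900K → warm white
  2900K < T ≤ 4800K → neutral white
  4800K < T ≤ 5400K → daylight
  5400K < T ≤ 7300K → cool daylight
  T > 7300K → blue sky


Temperature: 9290K
9290K > 7300K → blue sky
Classification: blue sky


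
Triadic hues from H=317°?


Triadic: equally spaced at 120° intervals
H1 = 317°
H2 = (317 + 120) mod 360 = 77°
H3 = (317 + 240) mod 360 = 197°
Triadic = 317°, 77°, 197°


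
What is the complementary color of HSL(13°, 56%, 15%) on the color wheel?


Complement = opposite side of color wheel = hue + 180°
H' = (13 + 180) mod 360 = 193°
S and L unchanged.
= HSL(193°, 56%, 15%)


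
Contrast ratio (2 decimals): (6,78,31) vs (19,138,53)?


Linearize each sRGB channel c=v/255: c/12.92 if c ≤ 0.04045 else ((c+0.055)/1.055)^2.4
L = 0.2126×R_lin + 0.7152×G_lin + 0.0722×B_lin
Color 1 (6,78,31):
  R=6: 6/255≈0.0235 ≤ 0.04045 → 0.0235/12.92 ≈ 0.00182
  G=78: 78/255≈0.3059 > 0.04045 → ((0.3059+0.055)/1.055)^2.4 ≈ 0.07619
  B=31: 31/255≈0.1216 > 0.04045 → ((0.1216+0.055)/1.055)^2.4 ≈ 0.01370
  L1 = 0.2126×0.00182 + 0.7152×0.07619 + 0.0722×0.01370 ≈ 0.05586
Color 2 (19,138,53):
  R=19: 19/255≈0.0745 > 0.04045 → ((0.0745+0.055)/1.055)^2.4 ≈ 0.00651
  G=138: 138/255≈0.5412 > 0.04045 → ((0.5412+0.055)/1.055)^2.4 ≈ 0.25415
  B=53: 53/255≈0.2078 > 0.04045 → ((0.2078+0.055)/1.055)^2.4 ≈ 0.03560
  L2 = 0.2126×0.00651 + 0.7152×0.25415 + 0.0722×0.03560 ≈ 0.18572
Lighter = 0.18572, Darker = 0.05586
Ratio = (L_lighter + 0.05) / (L_darker + 0.05)
Ratio = (0.18572 + 0.05) / (0.05586 + 0.05) = 0.23572 / 0.10586 ≈ 2.2267
Ratio ≈ 2.23:1


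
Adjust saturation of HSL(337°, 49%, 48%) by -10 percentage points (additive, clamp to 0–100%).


Original S = 49%
Adjustment = -10 percentage points
New S = 49 + (-10) = 39
Clamp to [0, 100] → 39
= HSL(337°, 39%, 48%)


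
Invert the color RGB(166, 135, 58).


Invert: (255-R, 255-G, 255-B)
R: 255-166 = 89
G: 255-135 = 120
B: 255-58 = 197
= RGB(89, 120, 197)


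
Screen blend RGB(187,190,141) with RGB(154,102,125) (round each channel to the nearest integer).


Screen: C = 255 - (255-A)×(255-B)/255, rounded to nearest integer
R: 255 - (255-187)×(255-154)/255 = 255 - 6868/255 ≈ 255 - 26.933 = 228.067 → 228
G: 255 - (255-190)×(255-102)/255 = 255 - 9945/255 ≈ 255 - 39.000 = 216.000 → 216
B: 255 - (255-141)×(255-125)/255 = 255 - 14820/255 ≈ 255 - 58.118 = 196.882 → 197
= RGB(228, 216, 197)


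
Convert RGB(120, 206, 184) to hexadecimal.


R = 120 → 78 (hex)
G = 206 → CE (hex)
B = 184 → B8 (hex)
Hex = #78CEB8


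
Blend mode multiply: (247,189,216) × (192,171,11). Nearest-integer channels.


Multiply: C = A×B/255, rounded to nearest integer
R: 247×192/255 = 47424/255 ≈ 185.976 → 186
G: 189×171/255 = 32319/255 ≈ 126.741 → 127
B: 216×11/255 = 2376/255 ≈ 9.318 → 9
= RGB(186, 127, 9)


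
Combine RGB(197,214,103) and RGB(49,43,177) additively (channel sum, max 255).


Additive: each channel = min(255, C₁+C₂)
R: 197+49 = 246 → 246
G: 214+43 = 257 → 255
B: 103+177 = 280 → 255
= RGB(246, 255, 255)


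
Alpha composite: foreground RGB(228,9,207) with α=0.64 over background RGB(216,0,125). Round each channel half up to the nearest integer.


C = α×F + (1-α)×B, with 1-α = 0.36
R: 0.64×228 + 0.36×216 = 145.92 + 77.76 = 223.68 → 224
G: 0.64×9 + 0.36×0 = 5.76 + 0.00 = 5.76 → 6
B: 0.64×207 + 0.36×125 = 132.48 + 45.00 = 177.48 → 177
= RGB(224, 6, 177)


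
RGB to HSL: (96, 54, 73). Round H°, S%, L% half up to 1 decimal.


Normalize: R'=96/255≈0.3765, G'=54/255≈0.2118, B'=73/255≈0.2863
Max=96/255, Min=54/255, Δ=Max-Min=42/255
L = (Max+Min)/2 = (96+54)/510 = 150/510 = 0.29411… → L = 29.4%
L ≤ 0.5 → S = Δ/(Max+Min) = 42/(96+54) = 42/150 = 0.28 → S = 28.0%
(the 1/255 factors cancel in S and H, so raw channel differences can be used)
Max is R' → H = 60 × (((G-B)/Δ) mod 6) = 60 × (((54-73)/42) mod 6)
  (-19)/42 = -0.4523…; negative, so add 6 → 5.5476…
  H = 60 × 5.5476… = 332.857…° → H = 332.9°
= HSL(332.9°, 28.0%, 29.4%)


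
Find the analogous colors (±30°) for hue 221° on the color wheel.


Base hue: 221°
Left analog: (221 - 30) mod 360 = 191°
Right analog: (221 + 30) mod 360 = 251°
Analogous hues = 191° and 251°


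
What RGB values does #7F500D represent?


7F → 127 (R)
50 → 80 (G)
0D → 13 (B)
= RGB(127, 80, 13)


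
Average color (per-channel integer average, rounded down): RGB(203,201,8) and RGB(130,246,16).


Midpoint: each channel = ⌊(C₁+C₂)/2⌋
R: ⌊(203+130)/2⌋ = 166
G: ⌊(201+246)/2⌋ = 223
B: ⌊(8+16)/2⌋ = 12
= RGB(166, 223, 12)


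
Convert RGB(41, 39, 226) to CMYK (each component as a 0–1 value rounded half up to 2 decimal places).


R'=41/255≈0.1608, G'=39/255≈0.1529, B'=226/255≈0.8863
K = 1 - max(R',G',B') = 1 - 226/255 = 29/255 = 0.11372… → 0.11
(1-R'-K)/(1-K) simplifies to (max-R)/max with max = 226:
C = (226-41)/226 = 185/226 = 0.81858… → 0.82
M = (226-39)/226 = 187/226 = 0.82743… → 0.83
Y = (226-226)/226 = 0/226 = 0 → 0.00
= CMYK(0.82, 0.83, 0.00, 0.11)


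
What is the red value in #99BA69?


Color: #99BA69
R = 99 = 153
G = BA = 186
B = 69 = 105
Red = 153


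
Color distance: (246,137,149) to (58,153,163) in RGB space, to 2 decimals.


d = √[(R₁-R₂)² + (G₁-G₂)² + (B₁-B₂)²]
d = √[(246-58)² + (137-153)² + (149-163)²]
d = √[35344 + 256 + 196]
d = √35796
d ≈ 189.20


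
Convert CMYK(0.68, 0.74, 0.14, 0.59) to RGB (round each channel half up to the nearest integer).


R = 255 × (1-C) × (1-K) = 255 × 0.32 × 0.41 = 33.456 → 33
G = 255 × (1-M) × (1-K) = 255 × 0.26 × 0.41 = 27.183 → 27
B = 255 × (1-Y) × (1-K) = 255 × 0.86 × 0.41 = 89.913 → 90
= RGB(33, 27, 90)


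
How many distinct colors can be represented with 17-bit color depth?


Colors = 2^bits = 2^17
= 131,072 colors


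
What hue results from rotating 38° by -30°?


New hue = (H + rotation) mod 360
New hue = (38 -30) mod 360
= 8 mod 360
= 8°


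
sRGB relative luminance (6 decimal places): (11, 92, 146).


Linearize each channel (sRGB transfer function): c = v/255; c_lin = c/12.92 if c ≤ 0.04045, else ((c+0.055)/1.055)^2.4
  R: 11/255 ≈ 0.043137 > 0.04045 → ((0.043137+0.055)/1.055)^2.4 ≈ 0.003347
  G: 92/255 ≈ 0.360784 > 0.04045 → ((0.360784+0.055)/1.055)^2.4 ≈ 0.107023
  B: 146/255 ≈ 0.572549 > 0.04045 → ((0.572549+0.055)/1.055)^2.4 ≈ 0.287441
R_lin = 0.003347, G_lin = 0.107023, B_lin = 0.287441
L = 0.2126×R + 0.7152×G + 0.0722×B
L = 0.2126×0.003347 + 0.7152×0.107023 + 0.0722×0.287441
L ≈ 0.098008


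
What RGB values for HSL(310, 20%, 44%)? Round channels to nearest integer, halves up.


H=310°, S=0.20, L=0.44
C = (1-|2L-1|)×S = (1-|-0.12|)×0.20 = 0.176
H' = H/60 = 310/60 ≈ 5.1667; X = C×(1-|H' mod 2 - 1|) ≈ 0.1467
m = L - C/2 = 0.44 - 0.088 = 0.352
Sector ⌊H'⌋ = 5 → (R',G',B') = (0.176, 0.0, ≈0.1467)
RGB = ((R'+m)×255, (G'+m)×255, (B'+m)×255) = (134.64, 89.76, 127.16)
Round half up → RGB(135, 90, 127)


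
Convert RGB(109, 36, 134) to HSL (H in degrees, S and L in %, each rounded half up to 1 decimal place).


Normalize: R'=109/255≈0.4275, G'=36/255≈0.1412, B'=134/255≈0.5255
Max=134/255, Min=36/255, Δ=Max-Min=98/255
L = (Max+Min)/2 = (134+36)/510 = 170/510 = 0.33333… → L = 33.3%
L ≤ 0.5 → S = Δ/(Max+Min) = 98/(134+36) = 98/170 = 0.57647… → S = 57.6%
(the 1/255 factors cancel in S and H, so raw channel differences can be used)
Max is B' → H = 60 × ((R-G)/Δ + 4) = 60 × ((109-36)/98 + 4)
  73/98 + 4 = 0.7448… + 4 = 4.7448…
  H = 60 × 4.7448… = 284.693…° → H = 284.7°
= HSL(284.7°, 57.6%, 33.3%)


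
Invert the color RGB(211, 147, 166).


Invert: (255-R, 255-G, 255-B)
R: 255-211 = 44
G: 255-147 = 108
B: 255-166 = 89
= RGB(44, 108, 89)


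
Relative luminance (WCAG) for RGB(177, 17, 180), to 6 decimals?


Linearize each channel (sRGB transfer function): c = v/255; c_lin = c/12.92 if c ≤ 0.04045, else ((c+0.055)/1.055)^2.4
  R: 177/255 ≈ 0.694118 > 0.04045 → ((0.694118+0.055)/1.055)^2.4 ≈ 0.439657
  G: 17/255 ≈ 0.066667 > 0.04045 → ((0.066667+0.055)/1.055)^2.4 ≈ 0.005605
  B: 180/255 ≈ 0.705882 > 0.04045 → ((0.705882+0.055)/1.055)^2.4 ≈ 0.456411
R_lin = 0.439657, G_lin = 0.005605, B_lin = 0.456411
L = 0.2126×R + 0.7152×G + 0.0722×B
L = 0.2126×0.439657 + 0.7152×0.005605 + 0.0722×0.456411
L ≈ 0.130433


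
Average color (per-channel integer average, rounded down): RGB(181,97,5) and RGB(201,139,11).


Midpoint: each channel = ⌊(C₁+C₂)/2⌋
R: ⌊(181+201)/2⌋ = 191
G: ⌊(97+139)/2⌋ = 118
B: ⌊(5+11)/2⌋ = 8
= RGB(191, 118, 8)


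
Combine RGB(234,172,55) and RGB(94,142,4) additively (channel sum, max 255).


Additive: each channel = min(255, C₁+C₂)
R: 234+94 = 328 → 255
G: 172+142 = 314 → 255
B: 55+4 = 59 → 59
= RGB(255, 255, 59)


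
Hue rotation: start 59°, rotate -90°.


New hue = (H + rotation) mod 360
New hue = (59 -90) mod 360
= -31 mod 360
= 329°


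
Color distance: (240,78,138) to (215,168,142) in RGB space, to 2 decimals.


d = √[(R₁-R₂)² + (G₁-G₂)² + (B₁-B₂)²]
d = √[(240-215)² + (78-168)² + (138-142)²]
d = √[625 + 8100 + 16]
d = √8741
d ≈ 93.49


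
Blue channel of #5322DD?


Color: #5322DD
R = 53 = 83
G = 22 = 34
B = DD = 221
Blue = 221


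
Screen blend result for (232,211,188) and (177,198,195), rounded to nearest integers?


Screen: C = 255 - (255-A)×(255-B)/255, rounded to nearest integer
R: 255 - (255-232)×(255-177)/255 = 255 - 1794/255 ≈ 255 - 7.035 = 247.965 → 248
G: 255 - (255-211)×(255-198)/255 = 255 - 2508/255 ≈ 255 - 9.835 = 245.165 → 245
B: 255 - (255-188)×(255-195)/255 = 255 - 4020/255 ≈ 255 - 15.765 = 239.235 → 239
= RGB(248, 245, 239)


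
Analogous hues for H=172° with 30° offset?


Base hue: 172°
Left analog: (172 - 30) mod 360 = 142°
Right analog: (172 + 30) mod 360 = 202°
Analogous hues = 142° and 202°


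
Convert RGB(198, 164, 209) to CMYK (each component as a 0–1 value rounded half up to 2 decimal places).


R'=198/255≈0.7765, G'=164/255≈0.6431, B'=209/255≈0.8196
K = 1 - max(R',G',B') = 1 - 209/255 = 46/255 = 0.18039… → 0.18
(1-R'-K)/(1-K) simplifies to (max-R)/max with max = 209:
C = (209-198)/209 = 11/209 = 0.05263… → 0.05
M = (209-164)/209 = 45/209 = 0.21531… → 0.22
Y = (209-209)/209 = 0/209 = 0 → 0.00
= CMYK(0.05, 0.22, 0.00, 0.18)


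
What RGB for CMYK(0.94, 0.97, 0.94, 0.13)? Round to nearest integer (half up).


R = 255 × (1-C) × (1-K) = 255 × 0.06 × 0.87 = 13.311 → 13
G = 255 × (1-M) × (1-K) = 255 × 0.03 × 0.87 = 6.6555 → 7
B = 255 × (1-Y) × (1-K) = 255 × 0.06 × 0.87 = 13.311 → 13
= RGB(13, 7, 13)


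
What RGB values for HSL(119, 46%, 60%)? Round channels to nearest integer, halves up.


H=119°, S=0.46, L=0.60
C = (1-|2L-1|)×S = (1-|0.20|)×0.46 = 0.368
H' = H/60 = 119/60 ≈ 1.9833; X = C×(1-|H' mod 2 - 1|) ≈ 0.0061
m = L - C/2 = 0.60 - 0.184 = 0.416
Sector ⌊H'⌋ = 1 → (R',G',B') = (≈0.0061, 0.368, 0.0)
RGB = ((R'+m)×255, (G'+m)×255, (B'+m)×255) = (107.644, 199.92, 106.08)
Round half up → RGB(108, 200, 106)


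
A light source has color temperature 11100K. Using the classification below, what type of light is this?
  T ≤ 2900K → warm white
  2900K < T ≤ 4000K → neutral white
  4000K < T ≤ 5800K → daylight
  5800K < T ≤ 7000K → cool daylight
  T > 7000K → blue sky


Temperature: 11100K
11100K > 7000K → blue sky
Classification: blue sky


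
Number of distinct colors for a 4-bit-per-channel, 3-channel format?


Total bits = 4 bits/channel × 3 channels = 12 bits
Distinct colors = 2^12
= 4,096 colors


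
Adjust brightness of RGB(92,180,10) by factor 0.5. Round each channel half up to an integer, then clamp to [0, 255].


Multiply each channel by 0.5, round half up, clamp to [0, 255]
R: 92×0.5 = 46
G: 180×0.5 = 90
B: 10×0.5 = 5
= RGB(46, 90, 5)


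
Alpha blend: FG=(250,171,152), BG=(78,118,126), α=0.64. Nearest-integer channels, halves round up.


C = α×F + (1-α)×B, with 1-α = 0.36
R: 0.64×250 + 0.36×78 = 160.00 + 28.08 = 188.08 → 188
G: 0.64×171 + 0.36×118 = 109.44 + 42.48 = 151.92 → 152
B: 0.64×152 + 0.36×126 = 97.28 + 45.36 = 142.64 → 143
= RGB(188, 152, 143)


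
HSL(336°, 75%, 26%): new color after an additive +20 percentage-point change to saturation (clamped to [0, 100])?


Original S = 75%
Adjustment = +20 percentage points
New S = 75 + (20) = 95
Clamp to [0, 100] → 95
= HSL(336°, 95%, 26%)


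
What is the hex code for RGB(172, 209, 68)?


R = 172 → AC (hex)
G = 209 → D1 (hex)
B = 68 → 44 (hex)
Hex = #ACD144


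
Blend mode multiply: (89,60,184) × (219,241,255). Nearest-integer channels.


Multiply: C = A×B/255, rounded to nearest integer
R: 89×219/255 = 19491/255 ≈ 76.435 → 76
G: 60×241/255 = 14460/255 ≈ 56.706 → 57
B: 184×255/255 = 46920/255 ≈ 184.000 → 184
= RGB(76, 57, 184)


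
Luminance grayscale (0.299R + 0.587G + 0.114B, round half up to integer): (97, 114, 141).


Gray = 0.299×R + 0.587×G + 0.114×B
Gray = 0.299×97 + 0.587×114 + 0.114×141
Gray = 29.003 + 66.918 + 16.074
Gray = 111.995 → round half up → 112
Gray = 112


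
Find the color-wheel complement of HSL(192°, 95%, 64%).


Complement = opposite side of color wheel = hue + 180°
H' = (192 + 180) mod 360 = 12°
S and L unchanged.
= HSL(12°, 95%, 64%)


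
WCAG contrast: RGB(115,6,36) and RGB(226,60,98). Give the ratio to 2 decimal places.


Linearize each sRGB channel c=v/255: c/12.92 if c ≤ 0.04045 else ((c+0.055)/1.055)^2.4
L = 0.2126×R_lin + 0.7152×G_lin + 0.0722×B_lin
Color 1 (115,6,36):
  R=115: 115/255≈0.4510 > 0.04045 → ((0.4510+0.055)/1.055)^2.4 ≈ 0.17144
  G=6: 6/255≈0.0235 ≤ 0.04045 → 0.0235/12.92 ≈ 0.00182
  B=36: 36/255≈0.1412 > 0.04045 → ((0.1412+0.055)/1.055)^2.4 ≈ 0.01764
  L1 = 0.2126×0.17144 + 0.7152×0.00182 + 0.0722×0.01764 ≈ 0.03902
Color 2 (226,60,98):
  R=226: 226/255≈0.8863 > 0.04045 → ((0.8863+0.055)/1.055)^2.4 ≈ 0.76052
  G=60: 60/255≈0.2353 > 0.04045 → ((0.2353+0.055)/1.055)^2.4 ≈ 0.04519
  B=98: 98/255≈0.3843 > 0.04045 → ((0.3843+0.055)/1.055)^2.4 ≈ 0.12214
  L2 = 0.2126×0.76052 + 0.7152×0.04519 + 0.0722×0.12214 ≈ 0.20282
Lighter = 0.20282, Darker = 0.03902
Ratio = (L_lighter + 0.05) / (L_darker + 0.05)
Ratio = (0.20282 + 0.05) / (0.03902 + 0.05) = 0.25282 / 0.08902 ≈ 2.8399
Ratio ≈ 2.84:1


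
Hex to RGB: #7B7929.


7B → 123 (R)
79 → 121 (G)
29 → 41 (B)
= RGB(123, 121, 41)


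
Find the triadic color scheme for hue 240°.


Triadic: equally spaced at 120° intervals
H1 = 240°
H2 = (240 + 120) mod 360 = 0°
H3 = (240 + 240) mod 360 = 120°
Triadic = 240°, 0°, 120°


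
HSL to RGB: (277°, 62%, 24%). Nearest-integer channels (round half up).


H=277°, S=0.62, L=0.24
C = (1-|2L-1|)×S = (1-|-0.52|)×0.62 = 0.2976
H' = H/60 = 277/60 ≈ 4.6167; X = C×(1-|H' mod 2 - 1|) = 0.18352
m = L - C/2 = 0.24 - 0.1488 = 0.0912
Sector ⌊H'⌋ = 4 → (R',G',B') = (0.18352, 0.0, 0.2976)
RGB = ((R'+m)×255, (G'+m)×255, (B'+m)×255) = (70.0536, 23.256, 99.144)
Round half up → RGB(70, 23, 99)


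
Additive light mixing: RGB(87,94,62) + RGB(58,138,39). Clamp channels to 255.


Additive: each channel = min(255, C₁+C₂)
R: 87+58 = 145 → 145
G: 94+138 = 232 → 232
B: 62+39 = 101 → 101
= RGB(145, 232, 101)


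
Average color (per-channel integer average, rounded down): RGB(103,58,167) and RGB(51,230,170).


Midpoint: each channel = ⌊(C₁+C₂)/2⌋
R: ⌊(103+51)/2⌋ = 77
G: ⌊(58+230)/2⌋ = 144
B: ⌊(167+170)/2⌋ = 168
= RGB(77, 144, 168)


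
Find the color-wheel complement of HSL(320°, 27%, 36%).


Complement = opposite side of color wheel = hue + 180°
H' = (320 + 180) mod 360 = 140°
S and L unchanged.
= HSL(140°, 27%, 36%)


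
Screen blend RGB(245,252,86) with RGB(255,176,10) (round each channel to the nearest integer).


Screen: C = 255 - (255-A)×(255-B)/255, rounded to nearest integer
R: 255 - (255-245)×(255-255)/255 = 255 - 0/255 ≈ 255 - 0.000 = 255.000 → 255
G: 255 - (255-252)×(255-176)/255 = 255 - 237/255 ≈ 255 - 0.929 = 254.071 → 254
B: 255 - (255-86)×(255-10)/255 = 255 - 41405/255 ≈ 255 - 162.373 = 92.627 → 93
= RGB(255, 254, 93)


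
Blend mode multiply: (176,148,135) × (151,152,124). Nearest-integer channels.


Multiply: C = A×B/255, rounded to nearest integer
R: 176×151/255 = 26576/255 ≈ 104.220 → 104
G: 148×152/255 = 22496/255 ≈ 88.220 → 88
B: 135×124/255 = 16740/255 ≈ 65.647 → 66
= RGB(104, 88, 66)


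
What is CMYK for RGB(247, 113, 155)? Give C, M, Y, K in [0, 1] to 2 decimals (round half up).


R'=247/255≈0.9686, G'=113/255≈0.4431, B'=155/255≈0.6078
K = 1 - max(R',G',B') = 1 - 247/255 = 8/255 = 0.03137… → 0.03
(1-R'-K)/(1-K) simplifies to (max-R)/max with max = 247:
C = (247-247)/247 = 0/247 = 0 → 0.00
M = (247-113)/247 = 134/247 = 0.54251… → 0.54
Y = (247-155)/247 = 92/247 = 0.37246… → 0.37
= CMYK(0.00, 0.54, 0.37, 0.03)


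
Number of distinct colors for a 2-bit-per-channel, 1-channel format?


Total bits = 2 bits/channel × 1 channels = 2 bits
Distinct colors = 2^2
= 4 colors


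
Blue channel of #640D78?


Color: #640D78
R = 64 = 100
G = 0D = 13
B = 78 = 120
Blue = 120


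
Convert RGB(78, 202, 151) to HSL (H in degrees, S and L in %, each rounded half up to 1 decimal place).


Normalize: R'=78/255≈0.3059, G'=202/255≈0.7922, B'=151/255≈0.5922
Max=202/255, Min=78/255, Δ=Max-Min=124/255
L = (Max+Min)/2 = (202+78)/510 = 280/510 = 0.54901… → L = 54.9%
L > 0.5 → S = Δ/(2-Max-Min) = 124/(510-202-78) = 124/230 = 0.53913… → S = 53.9%
(the 1/255 factors cancel in S and H, so raw channel differences can be used)
Max is G' → H = 60 × ((B-R)/Δ + 2) = 60 × ((151-78)/124 + 2)
  73/124 + 2 = 0.5887… + 2 = 2.5887…
  H = 60 × 2.5887… = 155.322…° → H = 155.3°
= HSL(155.3°, 53.9%, 54.9%)


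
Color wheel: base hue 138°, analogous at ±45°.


Base hue: 138°
Left analog: (138 - 45) mod 360 = 93°
Right analog: (138 + 45) mod 360 = 183°
Analogous hues = 93° and 183°


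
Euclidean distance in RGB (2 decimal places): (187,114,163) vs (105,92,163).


d = √[(R₁-R₂)² + (G₁-G₂)² + (B₁-B₂)²]
d = √[(187-105)² + (114-92)² + (163-163)²]
d = √[6724 + 484 + 0]
d = √7208
d ≈ 84.90


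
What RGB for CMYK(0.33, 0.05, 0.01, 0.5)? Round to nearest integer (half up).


R = 255 × (1-C) × (1-K) = 255 × 0.67 × 0.50 = 85.425 → 85
G = 255 × (1-M) × (1-K) = 255 × 0.95 × 0.50 = 121.125 → 121
B = 255 × (1-Y) × (1-K) = 255 × 0.99 × 0.50 = 126.225 → 126
= RGB(85, 121, 126)


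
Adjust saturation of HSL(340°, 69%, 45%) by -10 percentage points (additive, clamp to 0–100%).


Original S = 69%
Adjustment = -10 percentage points
New S = 69 + (-10) = 59
Clamp to [0, 100] → 59
= HSL(340°, 59%, 45%)


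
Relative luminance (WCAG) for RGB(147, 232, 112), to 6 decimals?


Linearize each channel (sRGB transfer function): c = v/255; c_lin = c/12.92 if c ≤ 0.04045, else ((c+0.055)/1.055)^2.4
  R: 147/255 ≈ 0.576471 > 0.04045 → ((0.576471+0.055)/1.055)^2.4 ≈ 0.291771
  G: 232/255 ≈ 0.909804 > 0.04045 → ((0.909804+0.055)/1.055)^2.4 ≈ 0.806952
  B: 112/255 ≈ 0.439216 > 0.04045 → ((0.439216+0.055)/1.055)^2.4 ≈ 0.162029
R_lin = 0.291771, G_lin = 0.806952, B_lin = 0.162029
L = 0.2126×R + 0.7152×G + 0.0722×B
L = 0.2126×0.291771 + 0.7152×0.806952 + 0.0722×0.162029
L ≈ 0.650861


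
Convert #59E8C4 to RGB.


59 → 89 (R)
E8 → 232 (G)
C4 → 196 (B)
= RGB(89, 232, 196)


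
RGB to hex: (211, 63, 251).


R = 211 → D3 (hex)
G = 63 → 3F (hex)
B = 251 → FB (hex)
Hex = #D33FFB


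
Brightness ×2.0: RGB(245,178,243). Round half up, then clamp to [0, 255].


Multiply each channel by 2.0, round half up, clamp to [0, 255]
R: 245×2.0 = 490 → clamp → 255
G: 178×2.0 = 356 → clamp → 255
B: 243×2.0 = 486 → clamp → 255
= RGB(255, 255, 255)


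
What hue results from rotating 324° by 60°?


New hue = (H + rotation) mod 360
New hue = (324 + 60) mod 360
= 384 mod 360
= 24°


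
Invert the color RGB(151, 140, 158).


Invert: (255-R, 255-G, 255-B)
R: 255-151 = 104
G: 255-140 = 115
B: 255-158 = 97
= RGB(104, 115, 97)


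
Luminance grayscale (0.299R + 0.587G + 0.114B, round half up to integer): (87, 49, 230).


Gray = 0.299×R + 0.587×G + 0.114×B
Gray = 0.299×87 + 0.587×49 + 0.114×230
Gray = 26.013 + 28.763 + 26.220
Gray = 80.996 → round half up → 81
Gray = 81


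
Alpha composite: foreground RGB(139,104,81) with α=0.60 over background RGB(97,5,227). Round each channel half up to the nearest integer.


C = α×F + (1-α)×B, with 1-α = 0.40
R: 0.60×139 + 0.40×97 = 83.40 + 38.80 = 122.20 → 122
G: 0.60×104 + 0.40×5 = 62.40 + 2.00 = 64.40 → 64
B: 0.60×81 + 0.40×227 = 48.60 + 90.80 = 139.40 → 139
= RGB(122, 64, 139)


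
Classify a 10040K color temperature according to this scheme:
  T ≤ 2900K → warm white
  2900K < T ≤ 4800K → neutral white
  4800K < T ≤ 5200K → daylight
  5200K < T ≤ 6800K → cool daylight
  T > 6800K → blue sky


Temperature: 10040K
10040K > 6800K → blue sky
Classification: blue sky


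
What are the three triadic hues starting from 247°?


Triadic: equally spaced at 120° intervals
H1 = 247°
H2 = (247 + 120) mod 360 = 7°
H3 = (247 + 240) mod 360 = 127°
Triadic = 247°, 7°, 127°


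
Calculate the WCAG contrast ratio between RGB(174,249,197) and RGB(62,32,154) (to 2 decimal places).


Linearize each sRGB channel c=v/255: c/12.92 if c ≤ 0.04045 else ((c+0.055)/1.055)^2.4
L = 0.2126×R_lin + 0.7152×G_lin + 0.0722×B_lin
Color 1 (174,249,197):
  R=174: 174/255≈0.6824 > 0.04045 → ((0.6824+0.055)/1.055)^2.4 ≈ 0.42327
  G=249: 249/255≈0.9765 > 0.04045 → ((0.9765+0.055)/1.055)^2.4 ≈ 0.94731
  B=197: 197/255≈0.7725 > 0.04045 → ((0.7725+0.055)/1.055)^2.4 ≈ 0.55834
  L1 = 0.2126×0.42327 + 0.7152×0.94731 + 0.0722×0.55834 ≈ 0.80781
Color 2 (62,32,154):
  R=62: 62/255≈0.2431 > 0.04045 → ((0.2431+0.055)/1.055)^2.4 ≈ 0.04817
  G=32: 32/255≈0.1255 > 0.04045 → ((0.1255+0.055)/1.055)^2.4 ≈ 0.01444
  B=154: 154/255≈0.6039 > 0.04045 → ((0.6039+0.055)/1.055)^2.4 ≈ 0.32314
  L2 = 0.2126×0.04817 + 0.7152×0.01444 + 0.0722×0.32314 ≈ 0.04390
Lighter = 0.80781, Darker = 0.04390
Ratio = (L_lighter + 0.05) / (L_darker + 0.05)
Ratio = (0.80781 + 0.05) / (0.04390 + 0.05) = 0.85781 / 0.09390 ≈ 9.1351
Ratio ≈ 9.14:1


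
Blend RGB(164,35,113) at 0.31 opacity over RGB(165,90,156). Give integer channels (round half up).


C = α×F + (1-α)×B, with 1-α = 0.69
R: 0.31×164 + 0.69×165 = 50.84 + 113.85 = 164.69 → 165
G: 0.31×35 + 0.69×90 = 10.85 + 62.10 = 72.95 → 73
B: 0.31×113 + 0.69×156 = 35.03 + 107.64 = 142.67 → 143
= RGB(165, 73, 143)


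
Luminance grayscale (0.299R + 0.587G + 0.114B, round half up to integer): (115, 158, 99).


Gray = 0.299×R + 0.587×G + 0.114×B
Gray = 0.299×115 + 0.587×158 + 0.114×99
Gray = 34.385 + 92.746 + 11.286
Gray = 138.417 → round half up → 138
Gray = 138


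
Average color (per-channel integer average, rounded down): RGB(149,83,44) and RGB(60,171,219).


Midpoint: each channel = ⌊(C₁+C₂)/2⌋
R: ⌊(149+60)/2⌋ = 104
G: ⌊(83+171)/2⌋ = 127
B: ⌊(44+219)/2⌋ = 131
= RGB(104, 127, 131)


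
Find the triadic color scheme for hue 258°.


Triadic: equally spaced at 120° intervals
H1 = 258°
H2 = (258 + 120) mod 360 = 18°
H3 = (258 + 240) mod 360 = 138°
Triadic = 258°, 18°, 138°


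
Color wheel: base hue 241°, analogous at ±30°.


Base hue: 241°
Left analog: (241 - 30) mod 360 = 211°
Right analog: (241 + 30) mod 360 = 271°
Analogous hues = 211° and 271°


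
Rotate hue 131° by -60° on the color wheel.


New hue = (H + rotation) mod 360
New hue = (131 -60) mod 360
= 71 mod 360
= 71°


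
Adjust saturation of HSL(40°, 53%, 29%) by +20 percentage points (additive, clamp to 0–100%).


Original S = 53%
Adjustment = +20 percentage points
New S = 53 + (20) = 73
Clamp to [0, 100] → 73
= HSL(40°, 73%, 29%)


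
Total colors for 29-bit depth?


Colors = 2^bits = 2^29
= 536,870,912 colors


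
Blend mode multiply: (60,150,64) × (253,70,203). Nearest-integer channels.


Multiply: C = A×B/255, rounded to nearest integer
R: 60×253/255 = 15180/255 ≈ 59.529 → 60
G: 150×70/255 = 10500/255 ≈ 41.176 → 41
B: 64×203/255 = 12992/255 ≈ 50.949 → 51
= RGB(60, 41, 51)


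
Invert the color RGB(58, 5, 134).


Invert: (255-R, 255-G, 255-B)
R: 255-58 = 197
G: 255-5 = 250
B: 255-134 = 121
= RGB(197, 250, 121)


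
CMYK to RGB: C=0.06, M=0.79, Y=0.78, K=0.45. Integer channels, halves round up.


R = 255 × (1-C) × (1-K) = 255 × 0.94 × 0.55 = 131.835 → 132
G = 255 × (1-M) × (1-K) = 255 × 0.21 × 0.55 = 29.4525 → 29
B = 255 × (1-Y) × (1-K) = 255 × 0.22 × 0.55 = 30.855 → 31
= RGB(132, 29, 31)


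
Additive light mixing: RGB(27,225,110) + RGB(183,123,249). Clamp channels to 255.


Additive: each channel = min(255, C₁+C₂)
R: 27+183 = 210 → 210
G: 225+123 = 348 → 255
B: 110+249 = 359 → 255
= RGB(210, 255, 255)


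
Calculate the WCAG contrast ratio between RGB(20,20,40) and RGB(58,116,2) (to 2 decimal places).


Linearize each sRGB channel c=v/255: c/12.92 if c ≤ 0.04045 else ((c+0.055)/1.055)^2.4
L = 0.2126×R_lin + 0.7152×G_lin + 0.0722×B_lin
Color 1 (20,20,40):
  R=20: 20/255≈0.0784 > 0.04045 → ((0.0784+0.055)/1.055)^2.4 ≈ 0.00700
  G=20: 20/255≈0.0784 > 0.04045 → ((0.0784+0.055)/1.055)^2.4 ≈ 0.00700
  B=40: 40/255≈0.1569 > 0.04045 → ((0.1569+0.055)/1.055)^2.4 ≈ 0.02122
  L1 = 0.2126×0.00700 + 0.7152×0.00700 + 0.0722×0.02122 ≈ 0.00802
Color 2 (58,116,2):
  R=58: 58/255≈0.2275 > 0.04045 → ((0.2275+0.055)/1.055)^2.4 ≈ 0.04231
  G=116: 116/255≈0.4549 > 0.04045 → ((0.4549+0.055)/1.055)^2.4 ≈ 0.17465
  B=2: 2/255≈0.0078 ≤ 0.04045 → 0.0078/12.92 ≈ 0.00061
  L2 = 0.2126×0.04231 + 0.7152×0.17465 + 0.0722×0.00061 ≈ 0.13395
Lighter = 0.13395, Darker = 0.00802
Ratio = (L_lighter + 0.05) / (L_darker + 0.05)
Ratio = (0.13395 + 0.05) / (0.00802 + 0.05) = 0.18395 / 0.05802 ≈ 3.1703
Ratio ≈ 3.17:1


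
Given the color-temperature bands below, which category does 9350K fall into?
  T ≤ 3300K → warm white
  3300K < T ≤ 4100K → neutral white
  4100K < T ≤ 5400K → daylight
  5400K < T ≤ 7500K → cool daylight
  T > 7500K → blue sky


Temperature: 9350K
9350K > 7500K → blue sky
Classification: blue sky


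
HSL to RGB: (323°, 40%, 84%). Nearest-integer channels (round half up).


H=323°, S=0.40, L=0.84
C = (1-|2L-1|)×S = (1-|0.68|)×0.40 = 0.128
H' = H/60 = 323/60 ≈ 5.3833; X = C×(1-|H' mod 2 - 1|) ≈ 0.0789
m = L - C/2 = 0.84 - 0.064 = 0.776
Sector ⌊H'⌋ = 5 → (R',G',B') = (0.128, 0.0, ≈0.0789)
RGB = ((R'+m)×255, (G'+m)×255, (B'+m)×255) = (230.52, 197.88, 218.008)
Round half up → RGB(231, 198, 218)


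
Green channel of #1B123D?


Color: #1B123D
R = 1B = 27
G = 12 = 18
B = 3D = 61
Green = 18


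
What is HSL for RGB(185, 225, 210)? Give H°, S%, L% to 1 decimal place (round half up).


Normalize: R'=185/255≈0.7255, G'=225/255≈0.8824, B'=210/255≈0.8235
Max=225/255, Min=185/255, Δ=Max-Min=40/255
L = (Max+Min)/2 = (225+185)/510 = 410/510 = 0.80392… → L = 80.4%
L > 0.5 → S = Δ/(2-Max-Min) = 40/(510-225-185) = 40/100 = 0.4 → S = 40.0%
(the 1/255 factors cancel in S and H, so raw channel differences can be used)
Max is G' → H = 60 × ((B-R)/Δ + 2) = 60 × ((210-185)/40 + 2)
  25/40 + 2 = 0.625 + 2 = 2.625
  H = 60 × 2.625 = 157.5° → H = 157.5°
= HSL(157.5°, 40.0%, 80.4%)


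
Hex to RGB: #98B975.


98 → 152 (R)
B9 → 185 (G)
75 → 117 (B)
= RGB(152, 185, 117)


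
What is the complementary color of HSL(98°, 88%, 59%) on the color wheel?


Complement = opposite side of color wheel = hue + 180°
H' = (98 + 180) mod 360 = 278°
S and L unchanged.
= HSL(278°, 88%, 59%)
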